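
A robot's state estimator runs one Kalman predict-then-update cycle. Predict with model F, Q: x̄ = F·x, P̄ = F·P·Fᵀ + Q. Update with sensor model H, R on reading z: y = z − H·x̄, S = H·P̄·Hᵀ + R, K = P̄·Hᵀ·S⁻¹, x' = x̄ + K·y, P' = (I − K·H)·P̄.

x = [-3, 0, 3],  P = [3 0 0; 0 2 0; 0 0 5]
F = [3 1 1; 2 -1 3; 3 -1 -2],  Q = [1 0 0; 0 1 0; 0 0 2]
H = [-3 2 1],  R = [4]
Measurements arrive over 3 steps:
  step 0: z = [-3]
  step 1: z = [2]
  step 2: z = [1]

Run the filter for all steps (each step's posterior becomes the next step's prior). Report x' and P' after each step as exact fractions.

step 0: x̄ = F·x = [-6, 3, -15]
step 0: P̄ = F·P·Fᵀ + Q = [35 31 15; 31 60 -10; 15 -10 51]
step 0: y = z − H·x̄ = [-12]
step 0: S = H·P̄·Hᵀ + R = [108]
step 0: K = P̄·Hᵀ·S⁻¹ = [-7/27; 17/108; -7/54]
step 0: x' = x̄ + K·y = [-26/9, 10/9, -121/9]
step 0: P' = (I − K·H)·P̄ = [749/27 956/27 307/27; 956/27 6191/108 -421/54; 307/27 -421/54 1328/27]
step 1: x̄ = F·x = [-21, -425/9, 154/9]
step 1: P̄ = F·P·Fᵀ + Q = [2489/4 1323/4 333/4; 1323/4 70583/108 -19843/108; 333/4 -19843/108 13571/108]
step 1: y = z − H·x̄ = [49/3]
step 1: S = H·P̄·Hᵀ + R = [9422/3]
step 1: K = P̄·Hᵀ·S⁻¹ = [-1683/4711; 590/14133; -316/2019]
step 1: x' = x̄ + K·y = [-18060/673, -93965/2019, 29386/2019]
step 1: P' = (I − K·H)·P̄ = [4172375/18844 7115293/18844 -248627/2692; 7115293/18844 36636857/56532 -1318091/8076; -248627/2692 -1318091/8076 131161/2692]
step 2: x̄ = F·x = [-227119/2019, 73763/2019, -42449/673]
step 2: P̄ = F·P·Fᵀ + Q = [230396893/56532 -8417159/9422 56925959/28266; -8417159/9422 4718405/14133 -7098818/14133; 56925959/28266 -7098818/14133 4841146/4711]
step 2: y = z − H·x̄ = [-699517/2019]
step 2: S = H·P̄·Hᵀ + R = [672243083/18844]
step 2: K = P̄·Hᵀ·S⁻¹ = [-678344669/2016729249; 160860830/2016729249; -340252546/2016729249]
step 2: x' = x̄ + K·y = [24481571354/6050187747, 53841180349/6050187747, -27952421177/6050187747]
step 2: P' = (I − K·H)·P̄ = [238625718059/6050187747 385709084521/6050187747 -63681150893/6050187747; 385709084521/6050187747 646719107420/6050187747 -134380631317/6050187747; -63681150893/6050187747 -134380631317/6050187747 73634779403/6050187747]

step 0: x' = [-26/9, 10/9, -121/9], P' = [749/27 956/27 307/27; 956/27 6191/108 -421/54; 307/27 -421/54 1328/27]
step 1: x' = [-18060/673, -93965/2019, 29386/2019], P' = [4172375/18844 7115293/18844 -248627/2692; 7115293/18844 36636857/56532 -1318091/8076; -248627/2692 -1318091/8076 131161/2692]
step 2: x' = [24481571354/6050187747, 53841180349/6050187747, -27952421177/6050187747], P' = [238625718059/6050187747 385709084521/6050187747 -63681150893/6050187747; 385709084521/6050187747 646719107420/6050187747 -134380631317/6050187747; -63681150893/6050187747 -134380631317/6050187747 73634779403/6050187747]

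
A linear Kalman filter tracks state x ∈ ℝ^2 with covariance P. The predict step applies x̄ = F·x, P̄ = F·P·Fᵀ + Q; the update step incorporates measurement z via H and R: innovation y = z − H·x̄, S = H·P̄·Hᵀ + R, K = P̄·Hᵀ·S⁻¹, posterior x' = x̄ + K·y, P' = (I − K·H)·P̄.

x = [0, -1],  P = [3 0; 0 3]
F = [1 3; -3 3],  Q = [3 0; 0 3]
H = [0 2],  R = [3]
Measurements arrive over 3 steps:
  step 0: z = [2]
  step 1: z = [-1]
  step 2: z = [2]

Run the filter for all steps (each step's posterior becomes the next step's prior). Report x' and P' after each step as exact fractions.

step 0: x' = [-135/77, 73/77], P' = [2109/77 18/77; 18/77 57/77]
step 1: x' = [19248/5189, -2462/5189], P' = [390429/25945 -5922/25945; -5922/25945 19401/25945]
step 2: x' = [-5502834/5189813, 4838218/5189813], P' = [74012361/5189813 -961146/5189813; -961146/5189813 3872901/5189813]

step 0: x̄ = F·x = [-3, -3]
step 0: P̄ = F·P·Fᵀ + Q = [33 18; 18 57]
step 0: y = z − H·x̄ = [8]
step 0: S = H·P̄·Hᵀ + R = [231]
step 0: K = P̄·Hᵀ·S⁻¹ = [12/77; 38/77]
step 0: x' = x̄ + K·y = [-135/77, 73/77]
step 0: P' = (I − K·H)·P̄ = [2109/77 18/77; 18/77 57/77]
step 1: x̄ = F·x = [12/11, 624/77]
step 1: P̄ = F·P·Fᵀ + Q = [423/11 -846/11; -846/11 19401/77]
step 1: y = z − H·x̄ = [-1325/77]
step 1: S = H·P̄·Hᵀ + R = [77835/77]
step 1: K = P̄·Hᵀ·S⁻¹ = [-3948/25945; 12934/25945]
step 1: x' = x̄ + K·y = [19248/5189, -2462/5189]
step 1: P' = (I − K·H)·P̄ = [390429/25945 -5922/25945; -5922/25945 19401/25945]
step 2: x̄ = F·x = [11862/5189, -65130/5189]
step 2: P̄ = F·P·Fᵀ + Q = [607341/25945 -961146/25945; -961146/25945 3872901/25945]
step 2: y = z − H·x̄ = [140638/5189]
step 2: S = H·P̄·Hᵀ + R = [15569439/25945]
step 2: K = P̄·Hᵀ·S⁻¹ = [-640764/5189813; 2581934/5189813]
step 2: x' = x̄ + K·y = [-5502834/5189813, 4838218/5189813]
step 2: P' = (I − K·H)·P̄ = [74012361/5189813 -961146/5189813; -961146/5189813 3872901/5189813]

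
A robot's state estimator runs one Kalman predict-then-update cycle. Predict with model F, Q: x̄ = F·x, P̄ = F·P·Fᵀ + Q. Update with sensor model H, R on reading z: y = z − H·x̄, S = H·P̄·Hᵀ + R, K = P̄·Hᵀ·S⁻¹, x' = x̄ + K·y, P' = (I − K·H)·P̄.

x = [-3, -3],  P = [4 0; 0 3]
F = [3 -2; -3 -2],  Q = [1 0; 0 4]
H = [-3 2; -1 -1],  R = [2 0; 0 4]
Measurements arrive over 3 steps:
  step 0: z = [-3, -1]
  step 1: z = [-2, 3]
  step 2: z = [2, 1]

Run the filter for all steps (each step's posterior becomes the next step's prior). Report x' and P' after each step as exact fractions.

step 0: x̄ = F·x = [-3, 15]
step 0: P̄ = F·P·Fᵀ + Q = [49 -24; -24 52]
step 0: y = z − H·x̄ = [-42, 11]
step 0: S = H·P̄·Hᵀ + R = [939 19; 19 57]
step 0: K = P̄·Hᵀ·S⁻¹ = [-280/1399 -9885/26581; 278/1399 -14818/26581]
step 0: x' = x̄ + K·y = [34962/26581, 13873/26581]
step 0: P' = (I − K·H)·P̄ = [17944/26581 21596/26581; 21596/26581 37676/26581]
step 1: x̄ = F·x = [4060/1399, -132632/26581]
step 1: P̄ = F·P·Fᵀ + Q = [4191/1399 -568/1399; -568/1399 677676/26581]
step 1: y = z − H·x̄ = [443522/26581, 24251/26581]
step 1: S = H·P̄·Hᵀ + R = [3610031/26581 -1127257/26581; -1127257/26581 842045/26581]
step 1: K = P̄·Hᵀ·S⁻¹ = [-1861764/11092511 -3399179/11092511; 7839806/33277533 -15859934/33277533]
step 1: x' = x̄ + K·y = [-1974737/11092511, -16567706/11092511]
step 1: P' = (I − K·H)·P̄ = [6183392/11092511 7413324/11092511; 7413324/11092511 41199764/33277533]
step 2: x̄ = F·x = [27211201/11092511, 39059623/11092511]
step 2: P̄ = F·P·Fᵀ + Q = [98148509/33277533 -2152528/33277533; -2152528/33277533 731740436/33277533]
step 2: y = z − H·x̄ = [25699379/11092511, 77363335/11092511]
step 2: S = H·P̄·Hᵀ + R = [3902683727/33277533 -1171187873/33277533; -1171187873/33277533 958694021/33277533]
step 2: K = P̄·Hᵀ·S⁻¹ = [-5992627616/35606583593 -10886248881/35606583593; 1190714766/5086654799 -2416423894/5086654799]
step 2: x' = x̄ + K·y = [-2461608946/35606583593, 3817065191/5086654799]
step 2: P' = (I − K·H)·P̄ = [19815049256/35606583593 3389992324/5086654799; 3389992324/5086654799 6275703252/5086654799]

step 0: x' = [34962/26581, 13873/26581], P' = [17944/26581 21596/26581; 21596/26581 37676/26581]
step 1: x' = [-1974737/11092511, -16567706/11092511], P' = [6183392/11092511 7413324/11092511; 7413324/11092511 41199764/33277533]
step 2: x' = [-2461608946/35606583593, 3817065191/5086654799], P' = [19815049256/35606583593 3389992324/5086654799; 3389992324/5086654799 6275703252/5086654799]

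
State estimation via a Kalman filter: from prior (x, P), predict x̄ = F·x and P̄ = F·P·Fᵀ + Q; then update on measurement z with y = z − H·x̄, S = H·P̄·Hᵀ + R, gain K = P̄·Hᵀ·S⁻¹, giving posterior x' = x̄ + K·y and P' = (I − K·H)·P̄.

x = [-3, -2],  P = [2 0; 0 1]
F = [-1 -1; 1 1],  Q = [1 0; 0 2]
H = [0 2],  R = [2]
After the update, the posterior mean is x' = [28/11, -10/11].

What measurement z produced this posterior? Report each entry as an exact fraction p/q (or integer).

x̄ = F·x = [5, -5]
P̄ = F·P·Fᵀ + Q = [4 -3; -3 5]
S = H·P̄·Hᵀ + R = [22]
K = P̄·Hᵀ·S⁻¹ = [-3/11; 5/11]
x' − x̄ = [-27/11, 45/11] = K·y
y = (KᵀK)⁻¹·Kᵀ·(x' − x̄) = [9]
z = y + H·x̄ = [9] + [-10] = [-1]

z = [-1]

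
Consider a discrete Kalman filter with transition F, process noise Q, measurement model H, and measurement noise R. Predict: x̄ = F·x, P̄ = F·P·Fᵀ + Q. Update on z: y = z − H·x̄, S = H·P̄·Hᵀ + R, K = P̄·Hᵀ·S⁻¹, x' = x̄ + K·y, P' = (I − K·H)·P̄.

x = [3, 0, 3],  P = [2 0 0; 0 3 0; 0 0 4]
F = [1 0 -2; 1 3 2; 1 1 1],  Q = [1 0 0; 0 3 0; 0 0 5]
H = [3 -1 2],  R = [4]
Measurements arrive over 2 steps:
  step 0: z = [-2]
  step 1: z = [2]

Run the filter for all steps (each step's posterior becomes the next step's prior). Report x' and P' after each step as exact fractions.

step 0: x̄ = F·x = [-3, 9, 6]
step 0: P̄ = F·P·Fᵀ + Q = [19 -14 -6; -14 48 19; -6 19 14]
step 0: y = z − H·x̄ = [4]
step 0: S = H·P̄·Hᵀ + R = [215]
step 0: K = P̄·Hᵀ·S⁻¹ = [59/215; -52/215; -9/215]
step 0: x' = x̄ + K·y = [-409/215, 1727/215, 1254/215]
step 0: P' = (I − K·H)·P̄ = [604/215 58/215 -759/215; 58/215 7616/215 3617/215; -759/215 3617/215 2929/215]
step 1: x̄ = F·x = [-2917/215, 1456/43, 2572/215]
step 1: P̄ = F·P·Fᵀ + Q = [15571/215 -6528/43 -11671/215; -6528/43 24445/43 9070/43; -11671/215 9070/43 18056/215]
step 1: y = z − H·x̄ = [11317/215]
step 1: S = H·P̄·Hᵀ + R = [209836/215]
step 1: K = P̄·Hᵀ·S⁻¹ = [56011/209836; -129445/209836; -2329/11044]
step 1: x' = x̄ + K·y = [101325/209836, 291521/209836, 9525/11044]
step 1: P' = (I − K·H)·P̄ = [605229/209836 1866497/209836 7233/11044; 1866497/209836 41354405/209836 927293/11044; 7233/11044 927293/11044 448139/11044]

step 0: x' = [-409/215, 1727/215, 1254/215], P' = [604/215 58/215 -759/215; 58/215 7616/215 3617/215; -759/215 3617/215 2929/215]
step 1: x' = [101325/209836, 291521/209836, 9525/11044], P' = [605229/209836 1866497/209836 7233/11044; 1866497/209836 41354405/209836 927293/11044; 7233/11044 927293/11044 448139/11044]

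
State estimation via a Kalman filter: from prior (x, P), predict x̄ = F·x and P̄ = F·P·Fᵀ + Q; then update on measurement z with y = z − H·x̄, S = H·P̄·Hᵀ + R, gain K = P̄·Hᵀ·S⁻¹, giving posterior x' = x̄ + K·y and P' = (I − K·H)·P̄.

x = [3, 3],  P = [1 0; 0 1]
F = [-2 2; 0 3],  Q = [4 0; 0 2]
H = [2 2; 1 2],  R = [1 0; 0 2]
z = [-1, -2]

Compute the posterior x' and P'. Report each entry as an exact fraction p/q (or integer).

x' = [-732/373, 415/373]
P' = [588/373 -474/373; -474/373 443/373]

x̄ = F·x = [0, 9]
P̄ = F·P·Fᵀ + Q = [12 6; 6 11]
y = z − H·x̄ = [-19, -20]
S = H·P̄·Hᵀ + R = [141 104; 104 82]
K = P̄·Hᵀ·S⁻¹ = [228/373 -180/373; -62/373 206/373]
x' = x̄ + K·y = [-732/373, 415/373]
P' = (I − K·H)·P̄ = [588/373 -474/373; -474/373 443/373]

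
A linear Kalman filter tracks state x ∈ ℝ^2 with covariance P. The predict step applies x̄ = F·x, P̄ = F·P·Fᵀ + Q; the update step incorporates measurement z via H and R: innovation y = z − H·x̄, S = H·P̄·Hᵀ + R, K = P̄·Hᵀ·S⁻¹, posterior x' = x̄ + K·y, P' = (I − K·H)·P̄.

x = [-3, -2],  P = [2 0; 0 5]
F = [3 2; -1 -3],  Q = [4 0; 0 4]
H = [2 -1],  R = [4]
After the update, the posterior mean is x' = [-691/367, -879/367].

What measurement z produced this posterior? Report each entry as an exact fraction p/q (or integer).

x̄ = F·x = [-13, 9]
P̄ = F·P·Fᵀ + Q = [42 -36; -36 51]
S = H·P̄·Hᵀ + R = [367]
K = P̄·Hᵀ·S⁻¹ = [120/367; -123/367]
x' − x̄ = [4080/367, -4182/367] = K·y
y = (KᵀK)⁻¹·Kᵀ·(x' − x̄) = [34]
z = y + H·x̄ = [34] + [-35] = [-1]

z = [-1]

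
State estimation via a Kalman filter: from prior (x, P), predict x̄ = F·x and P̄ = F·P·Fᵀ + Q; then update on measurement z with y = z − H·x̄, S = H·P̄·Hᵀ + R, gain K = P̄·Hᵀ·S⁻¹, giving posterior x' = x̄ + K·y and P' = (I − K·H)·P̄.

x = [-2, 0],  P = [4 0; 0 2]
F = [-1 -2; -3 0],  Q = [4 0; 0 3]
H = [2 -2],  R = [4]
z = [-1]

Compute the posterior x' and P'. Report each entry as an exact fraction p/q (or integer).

x' = [39/16, 195/64]
P' = [31/2 123/8; 123/8 519/32]

x̄ = F·x = [2, 6]
P̄ = F·P·Fᵀ + Q = [16 12; 12 39]
y = z − H·x̄ = [7]
S = H·P̄·Hᵀ + R = [128]
K = P̄·Hᵀ·S⁻¹ = [1/16; -27/64]
x' = x̄ + K·y = [39/16, 195/64]
P' = (I − K·H)·P̄ = [31/2 123/8; 123/8 519/32]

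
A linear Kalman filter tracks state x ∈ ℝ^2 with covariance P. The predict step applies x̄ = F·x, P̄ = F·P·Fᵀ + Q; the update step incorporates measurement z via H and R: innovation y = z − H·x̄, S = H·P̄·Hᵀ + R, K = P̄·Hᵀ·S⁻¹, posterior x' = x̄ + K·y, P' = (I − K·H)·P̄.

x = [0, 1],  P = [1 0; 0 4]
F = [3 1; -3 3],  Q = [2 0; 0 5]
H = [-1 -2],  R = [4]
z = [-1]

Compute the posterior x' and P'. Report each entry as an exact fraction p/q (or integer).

x̄ = F·x = [1, 3]
P̄ = F·P·Fᵀ + Q = [15 3; 3 50]
y = z − H·x̄ = [6]
S = H·P̄·Hᵀ + R = [231]
K = P̄·Hᵀ·S⁻¹ = [-1/11; -103/231]
x' = x̄ + K·y = [5/11, 25/77]
P' = (I − K·H)·P̄ = [144/11 -70/11; -70/11 941/231]

x' = [5/11, 25/77]
P' = [144/11 -70/11; -70/11 941/231]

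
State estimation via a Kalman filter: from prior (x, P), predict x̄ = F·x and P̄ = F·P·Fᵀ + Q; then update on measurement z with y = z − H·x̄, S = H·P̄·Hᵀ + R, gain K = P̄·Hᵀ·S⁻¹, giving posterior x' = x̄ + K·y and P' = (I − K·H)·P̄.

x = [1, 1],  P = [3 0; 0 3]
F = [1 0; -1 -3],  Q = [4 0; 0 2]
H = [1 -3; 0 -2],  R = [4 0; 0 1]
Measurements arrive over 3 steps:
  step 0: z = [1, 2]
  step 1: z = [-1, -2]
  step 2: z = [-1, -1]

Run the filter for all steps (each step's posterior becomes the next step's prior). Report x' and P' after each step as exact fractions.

step 0: x' = [-409/563, -484/563], P' = [1801/563 211/563; 211/563 343/1689]
step 1: x' = [305812/259739, 241761/259739], P' = [692962/259739 71474/259739; 71474/259739 47958/259739]
step 2: x' = [-8910828/25661525, 7899443/25661525], P' = [68307343/25661525 7081667/25661525; 7081667/25661525 4735923/25661525]

step 0: x̄ = F·x = [1, -4]
step 0: P̄ = F·P·Fᵀ + Q = [7 -3; -3 32]
step 0: y = z − H·x̄ = [-12, -6]
step 0: S = H·P̄·Hᵀ + R = [317 198; 198 129]
step 0: K = P̄·Hᵀ·S⁻¹ = [292/563 -422/563; -33/563 -686/1689]
step 0: x' = x̄ + K·y = [-409/563, -484/563]
step 0: P' = (I − K·H)·P̄ = [1801/563 211/563; 211/563 343/1689]
step 1: x̄ = F·x = [-409/563, 1861/563]
step 1: P̄ = F·P·Fᵀ + Q = [4053/563 -2434/563; -2434/563 5222/563]
step 1: y = z − H·x̄ = [5429/563, 2596/563]
step 1: S = H·P̄·Hᵀ + R = [67907/563 36200/563; 36200/563 21451/563]
step 1: K = P̄·Hᵀ·S⁻¹ = [119635/259739 -142948/259739; -18100/259739 -95916/259739]
step 1: x' = x̄ + K·y = [305812/259739, 241761/259739]
step 1: P' = (I − K·H)·P̄ = [692962/259739 71474/259739; 71474/259739 47958/259739]
step 2: x̄ = F·x = [305812/259739, -1031095/259739]
step 2: P̄ = F·P·Fᵀ + Q = [1731918/259739 -907384/259739; -907384/259739 2072906/259739]
step 2: y = z − H·x̄ = [-3658836/259739, -2321929/259739]
step 2: S = H·P̄·Hᵀ + R = [26871332/259739 14252204/259739; 14252204/259739 8551363/259739]
step 2: K = P̄·Hᵀ·S⁻¹ = [23531171/51323050 -14163334/25661525; -3563051/51323050 -9471846/25661525]
step 2: x' = x̄ + K·y = [-8910828/25661525, 7899443/25661525]
step 2: P' = (I − K·H)·P̄ = [68307343/25661525 7081667/25661525; 7081667/25661525 4735923/25661525]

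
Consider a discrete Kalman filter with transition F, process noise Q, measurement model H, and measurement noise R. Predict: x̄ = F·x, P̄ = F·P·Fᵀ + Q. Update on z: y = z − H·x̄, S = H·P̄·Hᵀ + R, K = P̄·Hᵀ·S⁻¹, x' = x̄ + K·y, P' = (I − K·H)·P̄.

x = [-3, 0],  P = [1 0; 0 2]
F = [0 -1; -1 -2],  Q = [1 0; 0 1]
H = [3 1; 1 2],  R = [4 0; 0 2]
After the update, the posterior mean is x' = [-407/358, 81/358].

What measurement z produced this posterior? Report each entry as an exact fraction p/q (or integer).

x̄ = F·x = [0, 3]
P̄ = F·P·Fᵀ + Q = [3 4; 4 10]
S = H·P̄·Hᵀ + R = [65 57; 57 61]
K = P̄·Hᵀ·S⁻¹ = [83/358 -13/358; -13/358 153/358]
x' − x̄ = [-407/358, -993/358] = K·y
y = (KᵀK)⁻¹·Kᵀ·(x' − x̄) = [-6, -7]
z = y + H·x̄ = [-6, -7] + [3, 6] = [-3, -1]

z = [-3, -1]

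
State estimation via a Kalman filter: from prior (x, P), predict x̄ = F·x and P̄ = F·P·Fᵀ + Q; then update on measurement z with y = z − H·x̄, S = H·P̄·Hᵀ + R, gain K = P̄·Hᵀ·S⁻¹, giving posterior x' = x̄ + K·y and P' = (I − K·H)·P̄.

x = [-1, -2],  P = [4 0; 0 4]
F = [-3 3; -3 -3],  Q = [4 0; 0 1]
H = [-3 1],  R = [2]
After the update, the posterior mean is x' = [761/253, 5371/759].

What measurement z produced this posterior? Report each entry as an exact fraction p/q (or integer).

x̄ = F·x = [-3, 9]
P̄ = F·P·Fᵀ + Q = [76 0; 0 73]
S = H·P̄·Hᵀ + R = [759]
K = P̄·Hᵀ·S⁻¹ = [-76/253; 73/759]
x' − x̄ = [1520/253, -1460/759] = K·y
y = (KᵀK)⁻¹·Kᵀ·(x' − x̄) = [-20]
z = y + H·x̄ = [-20] + [18] = [-2]

z = [-2]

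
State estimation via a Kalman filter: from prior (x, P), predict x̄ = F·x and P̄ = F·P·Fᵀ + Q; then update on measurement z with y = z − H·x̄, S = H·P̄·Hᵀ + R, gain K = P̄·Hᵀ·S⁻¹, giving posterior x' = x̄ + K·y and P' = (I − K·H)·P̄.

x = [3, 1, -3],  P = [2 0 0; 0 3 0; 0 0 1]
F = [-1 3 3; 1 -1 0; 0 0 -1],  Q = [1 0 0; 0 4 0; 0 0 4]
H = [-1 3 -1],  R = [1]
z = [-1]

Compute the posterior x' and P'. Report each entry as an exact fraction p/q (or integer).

x' = [-259/62, -61/93, 292/93]
P' = [831/62 96/31 -116/31; 96/31 115/93 38/93; -116/31 38/93 463/93]

x̄ = F·x = [-9, 2, 3]
P̄ = F·P·Fᵀ + Q = [39 -11 -3; -11 9 0; -3 0 5]
y = z − H·x̄ = [-13]
S = H·P̄·Hᵀ + R = [186]
K = P̄·Hᵀ·S⁻¹ = [-23/62; 19/93; -1/93]
x' = x̄ + K·y = [-259/62, -61/93, 292/93]
P' = (I − K·H)·P̄ = [831/62 96/31 -116/31; 96/31 115/93 38/93; -116/31 38/93 463/93]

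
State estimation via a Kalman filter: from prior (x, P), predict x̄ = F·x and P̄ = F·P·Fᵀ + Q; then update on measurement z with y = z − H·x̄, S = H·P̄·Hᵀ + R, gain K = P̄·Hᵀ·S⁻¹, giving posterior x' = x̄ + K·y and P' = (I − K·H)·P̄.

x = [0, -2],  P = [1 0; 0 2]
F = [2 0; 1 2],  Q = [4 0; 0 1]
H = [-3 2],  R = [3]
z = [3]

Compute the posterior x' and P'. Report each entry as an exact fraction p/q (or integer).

x' = [-220/91, -30/13]
P' = [328/91 66/13; 66/13 102/13]

x̄ = F·x = [0, -4]
P̄ = F·P·Fᵀ + Q = [8 2; 2 10]
y = z − H·x̄ = [11]
S = H·P̄·Hᵀ + R = [91]
K = P̄·Hᵀ·S⁻¹ = [-20/91; 2/13]
x' = x̄ + K·y = [-220/91, -30/13]
P' = (I − K·H)·P̄ = [328/91 66/13; 66/13 102/13]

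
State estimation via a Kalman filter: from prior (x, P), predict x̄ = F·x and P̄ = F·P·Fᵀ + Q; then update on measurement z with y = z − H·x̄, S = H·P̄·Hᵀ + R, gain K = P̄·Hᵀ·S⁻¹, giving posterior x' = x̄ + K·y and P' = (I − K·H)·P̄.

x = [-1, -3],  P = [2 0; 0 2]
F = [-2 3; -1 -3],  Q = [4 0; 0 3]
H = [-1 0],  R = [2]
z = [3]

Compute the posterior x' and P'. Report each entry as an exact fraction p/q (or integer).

x' = [-13/4, 33/4]
P' = [15/8 -7/8; -7/8 135/8]

x̄ = F·x = [-7, 10]
P̄ = F·P·Fᵀ + Q = [30 -14; -14 23]
y = z − H·x̄ = [-4]
S = H·P̄·Hᵀ + R = [32]
K = P̄·Hᵀ·S⁻¹ = [-15/16; 7/16]
x' = x̄ + K·y = [-13/4, 33/4]
P' = (I − K·H)·P̄ = [15/8 -7/8; -7/8 135/8]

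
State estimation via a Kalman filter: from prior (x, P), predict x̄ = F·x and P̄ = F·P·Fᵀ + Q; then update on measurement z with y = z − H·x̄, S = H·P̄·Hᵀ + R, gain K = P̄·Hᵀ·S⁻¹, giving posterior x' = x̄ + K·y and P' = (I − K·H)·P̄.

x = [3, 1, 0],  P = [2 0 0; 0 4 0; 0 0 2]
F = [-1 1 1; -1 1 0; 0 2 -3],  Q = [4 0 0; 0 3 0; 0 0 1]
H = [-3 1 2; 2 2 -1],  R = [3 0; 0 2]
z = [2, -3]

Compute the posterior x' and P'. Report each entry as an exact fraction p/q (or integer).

x' = [-694/4457, -3619/4457, 5227/4457]
P' = [13255/4457 -3175/8914 20821/4457; -3175/8914 7963/17828 -4261/8914; 20821/4457 -4261/8914 35161/4457]

x̄ = F·x = [-2, -2, 2]
P̄ = F·P·Fᵀ + Q = [12 6 2; 6 9 8; 2 8 35]
y = z − H·x̄ = [-6, 7]
S = H·P̄·Hᵀ + R = [232 -110; -110 129]
K = P̄·Hᵀ·S⁻¹ = [193/8914 1257/4457; 3323/17828 2937/8914; 3819/8914 1110/4457]
x' = x̄ + K·y = [-694/4457, -3619/4457, 5227/4457]
P' = (I − K·H)·P̄ = [13255/4457 -3175/8914 20821/4457; -3175/8914 7963/17828 -4261/8914; 20821/4457 -4261/8914 35161/4457]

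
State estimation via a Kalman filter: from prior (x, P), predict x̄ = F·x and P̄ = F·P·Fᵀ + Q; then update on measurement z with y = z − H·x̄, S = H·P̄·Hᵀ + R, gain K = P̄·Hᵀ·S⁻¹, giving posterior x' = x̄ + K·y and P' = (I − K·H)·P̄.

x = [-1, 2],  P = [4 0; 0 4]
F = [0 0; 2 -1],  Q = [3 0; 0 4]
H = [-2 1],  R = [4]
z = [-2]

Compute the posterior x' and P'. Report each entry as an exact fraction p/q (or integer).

x' = [-3/10, -14/5]
P' = [21/10 18/5; 18/5 48/5]

x̄ = F·x = [0, -4]
P̄ = F·P·Fᵀ + Q = [3 0; 0 24]
y = z − H·x̄ = [2]
S = H·P̄·Hᵀ + R = [40]
K = P̄·Hᵀ·S⁻¹ = [-3/20; 3/5]
x' = x̄ + K·y = [-3/10, -14/5]
P' = (I − K·H)·P̄ = [21/10 18/5; 18/5 48/5]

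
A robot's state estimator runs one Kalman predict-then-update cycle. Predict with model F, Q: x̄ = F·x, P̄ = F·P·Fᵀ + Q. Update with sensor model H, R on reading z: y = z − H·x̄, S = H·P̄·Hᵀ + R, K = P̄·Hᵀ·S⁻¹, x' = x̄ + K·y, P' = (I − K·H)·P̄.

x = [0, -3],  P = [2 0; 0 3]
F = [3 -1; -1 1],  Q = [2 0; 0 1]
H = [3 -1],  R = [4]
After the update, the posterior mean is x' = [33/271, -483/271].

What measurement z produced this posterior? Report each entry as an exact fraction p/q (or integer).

z = [2]

x̄ = F·x = [3, -3]
P̄ = F·P·Fᵀ + Q = [23 -9; -9 6]
S = H·P̄·Hᵀ + R = [271]
K = P̄·Hᵀ·S⁻¹ = [78/271; -33/271]
x' − x̄ = [-780/271, 330/271] = K·y
y = (KᵀK)⁻¹·Kᵀ·(x' − x̄) = [-10]
z = y + H·x̄ = [-10] + [12] = [2]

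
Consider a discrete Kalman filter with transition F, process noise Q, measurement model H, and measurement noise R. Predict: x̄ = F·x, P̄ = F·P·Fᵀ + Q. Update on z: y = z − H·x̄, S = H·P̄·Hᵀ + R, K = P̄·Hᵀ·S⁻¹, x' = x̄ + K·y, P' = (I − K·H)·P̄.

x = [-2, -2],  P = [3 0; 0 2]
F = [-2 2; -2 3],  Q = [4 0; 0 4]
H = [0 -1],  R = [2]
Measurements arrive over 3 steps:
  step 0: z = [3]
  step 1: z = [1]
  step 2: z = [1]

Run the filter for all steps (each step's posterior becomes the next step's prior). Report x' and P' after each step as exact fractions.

step 0: x' = [-2/3, -53/18], P' = [8 4/3; 4/3 17/9]
step 1: x' = [4/9, -4/3], P' = [1148/117 20/13; 20/13 74/39]
step 2: x' = [-1657/3849, -3021/2566], P' = [39280/3849 2062/1283; 2062/1283 2449/1283]

step 0: x̄ = F·x = [0, -2]
step 0: P̄ = F·P·Fᵀ + Q = [24 24; 24 34]
step 0: y = z − H·x̄ = [1]
step 0: S = H·P̄·Hᵀ + R = [36]
step 0: K = P̄·Hᵀ·S⁻¹ = [-2/3; -17/18]
step 0: x' = x̄ + K·y = [-2/3, -53/18]
step 0: P' = (I − K·H)·P̄ = [8 4/3; 4/3 17/9]
step 1: x̄ = F·x = [-41/9, -15/2]
step 1: P̄ = F·P·Fᵀ + Q = [296/9 30; 30 37]
step 1: y = z − H·x̄ = [-13/2]
step 1: S = H·P̄·Hᵀ + R = [39]
step 1: K = P̄·Hᵀ·S⁻¹ = [-10/13; -37/39]
step 1: x' = x̄ + K·y = [4/9, -4/3]
step 1: P' = (I − K·H)·P̄ = [1148/117 20/13; 20/13 74/39]
step 2: x̄ = F·x = [-32/9, -44/9]
step 2: P̄ = F·P·Fᵀ + Q = [4508/117 4124/117; 4124/117 4898/117]
step 2: y = z − H·x̄ = [-35/9]
step 2: S = H·P̄·Hᵀ + R = [5132/117]
step 2: K = P̄·Hᵀ·S⁻¹ = [-1031/1283; -2449/2566]
step 2: x' = x̄ + K·y = [-1657/3849, -3021/2566]
step 2: P' = (I − K·H)·P̄ = [39280/3849 2062/1283; 2062/1283 2449/1283]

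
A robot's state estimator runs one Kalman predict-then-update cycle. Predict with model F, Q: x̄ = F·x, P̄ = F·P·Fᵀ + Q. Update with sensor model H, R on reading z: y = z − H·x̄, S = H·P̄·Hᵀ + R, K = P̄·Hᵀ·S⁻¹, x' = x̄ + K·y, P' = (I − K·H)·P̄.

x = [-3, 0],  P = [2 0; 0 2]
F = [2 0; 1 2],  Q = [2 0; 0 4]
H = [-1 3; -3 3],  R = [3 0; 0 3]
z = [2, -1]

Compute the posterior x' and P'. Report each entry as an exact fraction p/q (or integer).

x' = [868/1747, 849/1747]
P' = [2262/1747 1500/1747; 1500/1747 1282/1747]

x̄ = F·x = [-6, -3]
P̄ = F·P·Fᵀ + Q = [10 4; 4 14]
y = z − H·x̄ = [5, -10]
S = H·P̄·Hᵀ + R = [115 108; 108 147]
K = P̄·Hᵀ·S⁻¹ = [746/1747 -762/1747; 782/1747 -218/1747]
x' = x̄ + K·y = [868/1747, 849/1747]
P' = (I − K·H)·P̄ = [2262/1747 1500/1747; 1500/1747 1282/1747]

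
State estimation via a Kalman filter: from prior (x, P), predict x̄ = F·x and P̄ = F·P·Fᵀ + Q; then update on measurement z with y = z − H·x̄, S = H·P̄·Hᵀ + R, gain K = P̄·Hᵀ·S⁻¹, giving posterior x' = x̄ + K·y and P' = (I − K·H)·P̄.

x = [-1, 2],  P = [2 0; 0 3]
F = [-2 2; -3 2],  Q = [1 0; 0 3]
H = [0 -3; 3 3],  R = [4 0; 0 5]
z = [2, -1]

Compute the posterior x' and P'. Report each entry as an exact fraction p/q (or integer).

x̄ = F·x = [6, 7]
P̄ = F·P·Fᵀ + Q = [21 24; 24 33]
y = z − H·x̄ = [23, -40]
S = H·P̄·Hᵀ + R = [301 -513; -513 923]
K = P̄·Hᵀ·S⁻¹ = [2799/14654 3699/14654; -1827/7327 342/7327]
x' = x̄ + K·y = [4341/14654, -4412/7327]
P' = (I − K·H)·P̄ = [9897/14654 -1866/7327; -1866/7327 2436/7327]

x' = [4341/14654, -4412/7327]
P' = [9897/14654 -1866/7327; -1866/7327 2436/7327]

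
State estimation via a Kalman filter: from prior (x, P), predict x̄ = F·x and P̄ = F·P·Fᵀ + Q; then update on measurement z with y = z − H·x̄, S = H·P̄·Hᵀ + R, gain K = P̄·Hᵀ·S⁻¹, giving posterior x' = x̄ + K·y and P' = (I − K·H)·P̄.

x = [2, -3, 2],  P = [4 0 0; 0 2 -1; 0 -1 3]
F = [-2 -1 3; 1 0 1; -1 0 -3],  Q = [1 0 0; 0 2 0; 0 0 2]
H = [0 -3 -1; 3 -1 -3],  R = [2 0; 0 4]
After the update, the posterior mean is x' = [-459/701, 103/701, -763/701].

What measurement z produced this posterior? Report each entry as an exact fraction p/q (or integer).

z = [1, 1]

x̄ = F·x = [5, 4, -8]
P̄ = F·P·Fᵀ + Q = [52 2 -22; 2 9 -13; -22 -13 33]
S = H·P̄·Hᵀ + R = [38 44; 44 1084]
K = P̄·Hᵀ·S⁻¹ = [958/4907 957/4907; -2095/4907 248/4907; 1649/4907 -755/4907]
x' − x̄ = [-3964/701, -2701/701, 4845/701] = K·y
y = (KᵀK)⁻¹·Kᵀ·(x' − x̄) = [5, -34]
z = y + H·x̄ = [5, -34] + [-4, 35] = [1, 1]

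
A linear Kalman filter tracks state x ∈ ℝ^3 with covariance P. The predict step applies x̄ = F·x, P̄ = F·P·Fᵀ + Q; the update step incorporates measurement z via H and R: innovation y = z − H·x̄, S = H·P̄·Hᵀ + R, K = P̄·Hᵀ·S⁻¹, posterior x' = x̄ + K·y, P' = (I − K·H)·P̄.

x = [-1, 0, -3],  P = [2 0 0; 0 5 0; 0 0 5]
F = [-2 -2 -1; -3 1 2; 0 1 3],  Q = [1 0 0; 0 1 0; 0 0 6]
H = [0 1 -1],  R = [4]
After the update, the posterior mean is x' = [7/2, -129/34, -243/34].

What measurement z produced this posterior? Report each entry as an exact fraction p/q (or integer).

x̄ = F·x = [5, -3, -9]
P̄ = F·P·Fᵀ + Q = [34 -8 -25; -8 44 35; -25 35 56]
S = H·P̄·Hᵀ + R = [34]
K = P̄·Hᵀ·S⁻¹ = [1/2; 9/34; -21/34]
x' − x̄ = [-3/2, -27/34, 63/34] = K·y
y = (KᵀK)⁻¹·Kᵀ·(x' − x̄) = [-3]
z = y + H·x̄ = [-3] + [6] = [3]

z = [3]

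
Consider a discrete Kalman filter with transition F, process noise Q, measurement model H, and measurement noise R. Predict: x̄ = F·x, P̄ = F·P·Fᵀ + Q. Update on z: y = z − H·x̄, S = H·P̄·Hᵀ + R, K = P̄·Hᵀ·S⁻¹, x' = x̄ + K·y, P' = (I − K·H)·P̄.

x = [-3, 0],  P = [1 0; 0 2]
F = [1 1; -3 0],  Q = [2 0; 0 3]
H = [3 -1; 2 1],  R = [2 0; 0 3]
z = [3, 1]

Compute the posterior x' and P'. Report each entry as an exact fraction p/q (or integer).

x̄ = F·x = [-3, 9]
P̄ = F·P·Fᵀ + Q = [5 -3; -3 12]
y = z − H·x̄ = [21, -2]
S = H·P̄·Hᵀ + R = [77 15; 15 23]
K = P̄·Hᵀ·S⁻¹ = [309/1546 269/1546; -573/1546 777/1546]
x' = x̄ + K·y = [1313/1546, 327/1546]
P' = (I − K·H)·P̄ = [285/1546 237/1546; 237/1546 1857/1546]

x' = [1313/1546, 327/1546]
P' = [285/1546 237/1546; 237/1546 1857/1546]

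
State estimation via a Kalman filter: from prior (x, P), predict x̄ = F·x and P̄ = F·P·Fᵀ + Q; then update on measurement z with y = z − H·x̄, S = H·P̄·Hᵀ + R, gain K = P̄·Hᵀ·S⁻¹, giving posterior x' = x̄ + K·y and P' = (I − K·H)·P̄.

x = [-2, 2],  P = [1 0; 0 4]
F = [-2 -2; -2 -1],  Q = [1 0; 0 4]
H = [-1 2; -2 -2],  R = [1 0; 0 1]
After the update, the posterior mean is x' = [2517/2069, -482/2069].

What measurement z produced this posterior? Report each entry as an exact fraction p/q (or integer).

x̄ = F·x = [0, 2]
P̄ = F·P·Fᵀ + Q = [21 12; 12 12]
S = H·P̄·Hᵀ + R = [22 -30; -30 229]
K = P̄·Hᵀ·S⁻¹ = [-1293/4138 -681/2069; 654/2069 -348/2069]
x' − x̄ = [2517/2069, -4620/2069] = K·y
y = (KᵀK)⁻¹·Kᵀ·(x' − x̄) = [-6, 2]
z = y + H·x̄ = [-6, 2] + [4, -4] = [-2, -2]

z = [-2, -2]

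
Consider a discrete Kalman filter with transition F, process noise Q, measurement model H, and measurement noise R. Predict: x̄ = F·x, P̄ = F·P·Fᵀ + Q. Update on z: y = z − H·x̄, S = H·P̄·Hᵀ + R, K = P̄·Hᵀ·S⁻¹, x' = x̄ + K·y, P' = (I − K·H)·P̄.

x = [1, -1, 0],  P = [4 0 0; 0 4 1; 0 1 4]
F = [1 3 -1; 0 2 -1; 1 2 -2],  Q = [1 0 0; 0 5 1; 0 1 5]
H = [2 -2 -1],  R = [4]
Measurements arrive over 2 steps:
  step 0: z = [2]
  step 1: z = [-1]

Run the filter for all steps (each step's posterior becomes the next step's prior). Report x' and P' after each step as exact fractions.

step 0: x' = [-110/57, -43/19, -24/19], P' = [2207/57 457/19 552/19; 457/19 324/19 286/19; 552/19 286/19 552/19]
step 1: x' = [-48327/8782, -55313/17564, -32165/8782], P' = [525725/4391 609623/8782 431901/4391; 609623/8782 732731/17564 485357/8782; 431901/4391 485357/8782 377087/4391]

step 0: x̄ = F·x = [-2, -2, -1]
step 0: P̄ = F·P·Fᵀ + Q = [39 23 28; 23 21 19; 28 19 33]
step 0: y = z − H·x̄ = [1]
step 0: S = H·P̄·Hᵀ + R = [57]
step 0: K = P̄·Hᵀ·S⁻¹ = [4/57; -5/19; -5/19]
step 0: x' = x̄ + K·y = [-110/57, -43/19, -24/19]
step 0: P' = (I − K·H)·P̄ = [2207/57 457/19 552/19; 457/19 324/19 286/19; 552/19 286/19 552/19]
step 1: x̄ = F·x = [-425/57, -62/19, -224/57]
step 1: P̄ = F·P·Fᵀ + Q = [12434/57 1428/19 6374/57; 1428/19 799/19 1065/19; 6374/57 1065/19 5000/57]
step 1: y = z − H·x̄ = [197/57]
step 1: S = H·P̄·Hᵀ + R = [17564/57]
step 1: K = P̄·Hᵀ·S⁻¹ = [4963/8782; 579/17564; 679/8782]
step 1: x' = x̄ + K·y = [-48327/8782, -55313/17564, -32165/8782]
step 1: P' = (I − K·H)·P̄ = [525725/4391 609623/8782 431901/4391; 609623/8782 732731/17564 485357/8782; 431901/4391 485357/8782 377087/4391]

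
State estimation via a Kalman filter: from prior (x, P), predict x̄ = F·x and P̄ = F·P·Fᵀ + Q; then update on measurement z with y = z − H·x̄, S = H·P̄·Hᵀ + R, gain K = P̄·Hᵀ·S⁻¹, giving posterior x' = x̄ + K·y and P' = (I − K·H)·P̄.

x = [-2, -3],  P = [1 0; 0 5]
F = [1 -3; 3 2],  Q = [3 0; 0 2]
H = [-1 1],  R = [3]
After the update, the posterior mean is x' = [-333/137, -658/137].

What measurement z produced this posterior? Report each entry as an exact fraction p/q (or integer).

z = [-2]

x̄ = F·x = [7, -12]
P̄ = F·P·Fᵀ + Q = [49 -27; -27 31]
S = H·P̄·Hᵀ + R = [137]
K = P̄·Hᵀ·S⁻¹ = [-76/137; 58/137]
x' − x̄ = [-1292/137, 986/137] = K·y
y = (KᵀK)⁻¹·Kᵀ·(x' − x̄) = [17]
z = y + H·x̄ = [17] + [-19] = [-2]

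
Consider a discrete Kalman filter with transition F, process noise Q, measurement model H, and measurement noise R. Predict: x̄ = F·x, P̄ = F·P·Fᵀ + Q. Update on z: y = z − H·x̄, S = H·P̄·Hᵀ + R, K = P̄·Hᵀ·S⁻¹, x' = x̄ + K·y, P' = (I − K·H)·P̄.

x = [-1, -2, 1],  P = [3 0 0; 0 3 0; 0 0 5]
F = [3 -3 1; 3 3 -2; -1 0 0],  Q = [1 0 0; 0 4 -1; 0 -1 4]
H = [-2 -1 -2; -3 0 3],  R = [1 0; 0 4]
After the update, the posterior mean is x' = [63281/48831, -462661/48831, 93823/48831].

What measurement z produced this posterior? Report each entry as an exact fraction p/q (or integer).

x̄ = F·x = [4, -11, 1]
P̄ = F·P·Fᵀ + Q = [60 -10 -9; -10 78 -10; -9 -10 7]
S = H·P̄·Hᵀ + R = [195 318; 318 769]
K = P̄·Hᵀ·S⁻¹ = [-4922/48831 -3703/16277; -29222/48831 4028/16277; -4498/48831 1636/16277]
x' − x̄ = [-132043/48831, 74480/48831, 44992/48831] = K·y
y = (KᵀK)⁻¹·Kᵀ·(x' − x̄) = [2, 11]
z = y + H·x̄ = [2, 11] + [1, -9] = [3, 2]

z = [3, 2]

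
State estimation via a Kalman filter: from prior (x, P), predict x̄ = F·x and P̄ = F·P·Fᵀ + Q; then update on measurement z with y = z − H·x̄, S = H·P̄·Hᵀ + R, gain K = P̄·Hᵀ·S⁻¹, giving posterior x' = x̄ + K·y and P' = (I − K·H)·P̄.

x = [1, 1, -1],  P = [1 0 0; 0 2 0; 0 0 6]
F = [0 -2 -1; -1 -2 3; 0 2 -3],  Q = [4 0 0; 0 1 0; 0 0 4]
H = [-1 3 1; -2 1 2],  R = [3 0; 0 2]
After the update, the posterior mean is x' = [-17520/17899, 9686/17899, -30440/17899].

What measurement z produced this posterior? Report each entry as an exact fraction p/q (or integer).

z = [1, -1]

x̄ = F·x = [-1, -6, 5]
P̄ = F·P·Fᵀ + Q = [18 -10 10; -10 64 -62; 10 -62 66]
S = H·P̄·Hᵀ + R = [331 -44; -44 114]
K = P̄·Hᵀ·S⁻¹ = [-2738/17899 -5139/17899; 7100/17899 -3540/17899; -6310/17899 5415/17899]
x' − x̄ = [379/17899, 117080/17899, -119935/17899] = K·y
y = (KᵀK)⁻¹·Kᵀ·(x' − x̄) = [13, -7]
z = y + H·x̄ = [13, -7] + [-12, 6] = [1, -1]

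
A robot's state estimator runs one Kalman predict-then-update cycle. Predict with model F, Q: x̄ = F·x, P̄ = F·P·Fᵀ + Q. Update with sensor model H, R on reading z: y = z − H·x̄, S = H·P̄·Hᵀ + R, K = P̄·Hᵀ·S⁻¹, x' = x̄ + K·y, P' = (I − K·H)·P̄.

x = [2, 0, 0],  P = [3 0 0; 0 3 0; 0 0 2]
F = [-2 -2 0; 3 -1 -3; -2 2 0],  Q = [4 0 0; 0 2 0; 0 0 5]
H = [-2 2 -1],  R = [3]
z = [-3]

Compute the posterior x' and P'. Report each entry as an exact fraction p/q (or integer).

x̄ = F·x = [-4, 6, -4]
P̄ = F·P·Fᵀ + Q = [28 -12 0; -12 50 -24; 0 -24 29]
y = z − H·x̄ = [-27]
S = H·P̄·Hᵀ + R = [536]
K = P̄·Hᵀ·S⁻¹ = [-10/67; 37/134; -77/536]
x' = x̄ + K·y = [2/67, -195/134, -65/536]
P' = (I − K·H)·P̄ = [1076/67 676/67 -770/67; 676/67 612/67 -367/134; -770/67 -367/134 9615/536]

x' = [2/67, -195/134, -65/536]
P' = [1076/67 676/67 -770/67; 676/67 612/67 -367/134; -770/67 -367/134 9615/536]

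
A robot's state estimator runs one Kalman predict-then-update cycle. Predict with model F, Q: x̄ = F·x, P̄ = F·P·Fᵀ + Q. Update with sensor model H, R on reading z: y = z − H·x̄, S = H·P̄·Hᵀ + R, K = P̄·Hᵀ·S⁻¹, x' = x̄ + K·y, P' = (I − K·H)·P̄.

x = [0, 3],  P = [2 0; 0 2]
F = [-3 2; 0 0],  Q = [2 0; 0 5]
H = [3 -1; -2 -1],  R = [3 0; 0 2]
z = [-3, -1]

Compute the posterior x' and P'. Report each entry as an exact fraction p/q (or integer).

x' = [-50/141, 45/31]
P' = [28/141 0; 0 30/31]

x̄ = F·x = [6, 0]
P̄ = F·P·Fᵀ + Q = [28 0; 0 5]
y = z − H·x̄ = [-21, 11]
S = H·P̄·Hᵀ + R = [260 -163; -163 119]
K = P̄·Hᵀ·S⁻¹ = [28/141 -28/141; -10/31 -15/31]
x' = x̄ + K·y = [-50/141, 45/31]
P' = (I − K·H)·P̄ = [28/141 0; 0 30/31]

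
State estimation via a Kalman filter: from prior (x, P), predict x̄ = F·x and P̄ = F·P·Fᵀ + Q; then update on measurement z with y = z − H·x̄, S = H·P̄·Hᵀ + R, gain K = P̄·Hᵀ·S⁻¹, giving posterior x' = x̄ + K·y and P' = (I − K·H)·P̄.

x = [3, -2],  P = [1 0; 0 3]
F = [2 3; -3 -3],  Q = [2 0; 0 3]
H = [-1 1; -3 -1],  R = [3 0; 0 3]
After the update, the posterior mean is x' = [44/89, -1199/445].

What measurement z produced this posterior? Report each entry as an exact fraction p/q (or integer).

x̄ = F·x = [0, -3]
P̄ = F·P·Fᵀ + Q = [33 -33; -33 39]
S = H·P̄·Hᵀ + R = [141 126; 126 141]
K = P̄·Hᵀ·S⁻¹ = [-22/89 -22/89; 288/445 -68/445]
x' − x̄ = [44/89, 136/445] = K·y
y = (KᵀK)⁻¹·Kᵀ·(x' − x̄) = [0, -2]
z = y + H·x̄ = [0, -2] + [-3, 3] = [-3, 1]

z = [-3, 1]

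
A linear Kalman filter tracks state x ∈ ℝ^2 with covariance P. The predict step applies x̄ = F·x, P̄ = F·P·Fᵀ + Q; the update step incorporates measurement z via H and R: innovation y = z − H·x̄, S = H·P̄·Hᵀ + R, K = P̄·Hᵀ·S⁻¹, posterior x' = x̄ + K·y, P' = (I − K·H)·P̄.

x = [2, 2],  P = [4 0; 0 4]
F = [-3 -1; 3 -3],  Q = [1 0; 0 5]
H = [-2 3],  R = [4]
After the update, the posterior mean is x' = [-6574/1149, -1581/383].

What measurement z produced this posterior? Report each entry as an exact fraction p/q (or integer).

z = [-1]

x̄ = F·x = [-8, 0]
P̄ = F·P·Fᵀ + Q = [41 -24; -24 77]
S = H·P̄·Hᵀ + R = [1149]
K = P̄·Hᵀ·S⁻¹ = [-154/1149; 93/383]
x' − x̄ = [2618/1149, -1581/383] = K·y
y = (KᵀK)⁻¹·Kᵀ·(x' − x̄) = [-17]
z = y + H·x̄ = [-17] + [16] = [-1]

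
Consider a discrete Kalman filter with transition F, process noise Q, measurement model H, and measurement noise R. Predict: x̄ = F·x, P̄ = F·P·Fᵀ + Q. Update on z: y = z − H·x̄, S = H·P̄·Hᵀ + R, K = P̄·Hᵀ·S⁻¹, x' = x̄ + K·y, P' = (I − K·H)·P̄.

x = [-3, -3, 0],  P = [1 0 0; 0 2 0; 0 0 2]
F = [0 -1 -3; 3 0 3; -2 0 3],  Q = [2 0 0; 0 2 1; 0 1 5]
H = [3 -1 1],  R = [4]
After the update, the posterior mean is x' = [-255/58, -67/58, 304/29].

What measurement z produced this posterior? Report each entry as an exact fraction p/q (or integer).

z = [-2]

x̄ = F·x = [3, -9, 6]
P̄ = F·P·Fᵀ + Q = [22 -18 -18; -18 29 13; -18 13 27]
S = H·P̄·Hᵀ + R = [232]
K = P̄·Hᵀ·S⁻¹ = [33/116; -35/116; -5/29]
x' − x̄ = [-429/58, 455/58, 130/29] = K·y
y = (KᵀK)⁻¹·Kᵀ·(x' − x̄) = [-26]
z = y + H·x̄ = [-26] + [24] = [-2]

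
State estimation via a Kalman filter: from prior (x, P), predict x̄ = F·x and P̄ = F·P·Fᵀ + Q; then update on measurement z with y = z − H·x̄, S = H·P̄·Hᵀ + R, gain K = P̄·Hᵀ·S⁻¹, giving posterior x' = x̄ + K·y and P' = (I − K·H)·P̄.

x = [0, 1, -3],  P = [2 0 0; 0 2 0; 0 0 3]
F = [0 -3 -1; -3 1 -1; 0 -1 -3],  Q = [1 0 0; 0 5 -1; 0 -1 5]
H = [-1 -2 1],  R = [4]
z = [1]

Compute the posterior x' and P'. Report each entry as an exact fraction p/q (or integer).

x̄ = F·x = [0, 4, 8]
P̄ = F·P·Fᵀ + Q = [22 -3 15; -3 28 6; 15 6 34]
y = z − H·x̄ = [1]
S = H·P̄·Hᵀ + R = [106]
K = P̄·Hᵀ·S⁻¹ = [-1/106; -47/106; 7/106]
x' = x̄ + K·y = [-1/106, 377/106, 855/106]
P' = (I − K·H)·P̄ = [2331/106 -365/106 1597/106; -365/106 759/106 965/106; 1597/106 965/106 3555/106]

x' = [-1/106, 377/106, 855/106]
P' = [2331/106 -365/106 1597/106; -365/106 759/106 965/106; 1597/106 965/106 3555/106]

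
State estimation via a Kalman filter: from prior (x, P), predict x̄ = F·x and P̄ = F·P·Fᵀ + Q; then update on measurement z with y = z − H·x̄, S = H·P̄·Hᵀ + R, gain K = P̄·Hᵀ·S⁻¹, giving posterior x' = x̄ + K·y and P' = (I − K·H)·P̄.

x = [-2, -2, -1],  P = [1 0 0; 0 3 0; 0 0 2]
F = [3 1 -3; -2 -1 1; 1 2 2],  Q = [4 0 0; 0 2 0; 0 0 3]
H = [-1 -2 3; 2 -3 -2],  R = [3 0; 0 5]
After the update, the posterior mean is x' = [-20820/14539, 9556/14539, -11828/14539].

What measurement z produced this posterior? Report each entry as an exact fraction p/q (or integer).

z = [-2, -3]

x̄ = F·x = [-5, 5, -8]
P̄ = F·P·Fᵀ + Q = [34 -15 -3; -15 11 -4; -3 -4 24]
S = H·P̄·Hᵀ + R = [303 -135; -135 492]
K = P̄·Hᵀ·S⁻¹ = [3223/43617 11434/43617; -5591/43617 -6410/43617; 11722/43617 -169/14539]
x' − x̄ = [51875/14539, -63139/14539, 104484/14539] = K·y
y = (KᵀK)⁻¹·Kᵀ·(x' − x̄) = [27, 6]
z = y + H·x̄ = [27, 6] + [-29, -9] = [-2, -3]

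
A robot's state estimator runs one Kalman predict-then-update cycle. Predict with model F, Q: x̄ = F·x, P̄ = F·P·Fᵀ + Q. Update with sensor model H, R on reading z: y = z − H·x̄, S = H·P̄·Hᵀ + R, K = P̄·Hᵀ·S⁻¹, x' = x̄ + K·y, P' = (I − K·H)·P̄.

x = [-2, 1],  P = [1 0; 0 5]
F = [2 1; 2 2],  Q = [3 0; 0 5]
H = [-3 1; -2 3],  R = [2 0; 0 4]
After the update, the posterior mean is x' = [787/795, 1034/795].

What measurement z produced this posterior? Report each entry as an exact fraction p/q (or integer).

z = [-2, 2]

x̄ = F·x = [-3, -2]
P̄ = F·P·Fᵀ + Q = [12 14; 14 29]
S = H·P̄·Hᵀ + R = [55 5; 5 145]
K = P̄·Hᵀ·S⁻¹ = [-328/795 22/159; -218/795 331/795]
x' − x̄ = [3172/795, 2624/795] = K·y
y = (KᵀK)⁻¹·Kᵀ·(x' − x̄) = [-9, 2]
z = y + H·x̄ = [-9, 2] + [7, 0] = [-2, 2]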